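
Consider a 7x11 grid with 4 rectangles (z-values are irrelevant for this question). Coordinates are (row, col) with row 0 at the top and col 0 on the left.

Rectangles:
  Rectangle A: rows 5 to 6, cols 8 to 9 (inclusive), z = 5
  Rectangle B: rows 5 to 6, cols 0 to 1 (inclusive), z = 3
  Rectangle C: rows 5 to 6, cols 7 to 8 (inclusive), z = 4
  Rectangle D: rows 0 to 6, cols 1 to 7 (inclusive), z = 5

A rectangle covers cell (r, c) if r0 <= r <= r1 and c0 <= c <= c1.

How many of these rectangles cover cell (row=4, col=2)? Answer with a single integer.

Check cell (4,2):
  A: rows 5-6 cols 8-9 -> outside (row miss)
  B: rows 5-6 cols 0-1 -> outside (row miss)
  C: rows 5-6 cols 7-8 -> outside (row miss)
  D: rows 0-6 cols 1-7 -> covers
Count covering = 1

Answer: 1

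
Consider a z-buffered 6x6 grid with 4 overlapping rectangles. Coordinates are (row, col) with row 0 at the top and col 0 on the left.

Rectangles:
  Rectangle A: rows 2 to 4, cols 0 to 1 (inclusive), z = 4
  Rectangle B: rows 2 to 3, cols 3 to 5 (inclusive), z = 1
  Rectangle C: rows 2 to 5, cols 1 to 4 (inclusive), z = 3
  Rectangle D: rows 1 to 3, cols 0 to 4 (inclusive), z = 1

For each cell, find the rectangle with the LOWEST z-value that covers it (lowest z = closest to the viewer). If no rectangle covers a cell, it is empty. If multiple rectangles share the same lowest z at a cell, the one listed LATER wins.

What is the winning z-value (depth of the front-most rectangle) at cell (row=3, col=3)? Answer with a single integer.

Answer: 1

Derivation:
Check cell (3,3):
  A: rows 2-4 cols 0-1 -> outside (col miss)
  B: rows 2-3 cols 3-5 z=1 -> covers; best now B (z=1)
  C: rows 2-5 cols 1-4 z=3 -> covers; best now B (z=1)
  D: rows 1-3 cols 0-4 z=1 -> covers; best now D (z=1)
Winner: D at z=1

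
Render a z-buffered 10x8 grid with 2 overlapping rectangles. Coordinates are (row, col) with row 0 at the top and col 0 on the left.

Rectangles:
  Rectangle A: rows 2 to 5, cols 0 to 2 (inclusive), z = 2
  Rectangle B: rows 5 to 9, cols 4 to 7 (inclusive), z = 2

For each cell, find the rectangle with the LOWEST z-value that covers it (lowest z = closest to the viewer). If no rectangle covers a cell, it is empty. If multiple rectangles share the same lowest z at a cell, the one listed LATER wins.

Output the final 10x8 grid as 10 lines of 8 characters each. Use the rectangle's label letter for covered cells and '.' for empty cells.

........
........
AAA.....
AAA.....
AAA.....
AAA.BBBB
....BBBB
....BBBB
....BBBB
....BBBB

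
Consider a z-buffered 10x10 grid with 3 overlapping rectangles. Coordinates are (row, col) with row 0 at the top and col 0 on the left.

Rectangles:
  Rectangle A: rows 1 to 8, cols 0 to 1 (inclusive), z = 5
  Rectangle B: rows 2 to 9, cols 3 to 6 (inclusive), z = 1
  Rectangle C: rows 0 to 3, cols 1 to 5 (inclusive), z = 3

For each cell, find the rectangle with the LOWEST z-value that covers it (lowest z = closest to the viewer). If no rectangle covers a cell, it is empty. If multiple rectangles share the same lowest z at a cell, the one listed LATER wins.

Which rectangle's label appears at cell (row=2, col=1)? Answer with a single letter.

Answer: C

Derivation:
Check cell (2,1):
  A: rows 1-8 cols 0-1 z=5 -> covers; best now A (z=5)
  B: rows 2-9 cols 3-6 -> outside (col miss)
  C: rows 0-3 cols 1-5 z=3 -> covers; best now C (z=3)
Winner: C at z=3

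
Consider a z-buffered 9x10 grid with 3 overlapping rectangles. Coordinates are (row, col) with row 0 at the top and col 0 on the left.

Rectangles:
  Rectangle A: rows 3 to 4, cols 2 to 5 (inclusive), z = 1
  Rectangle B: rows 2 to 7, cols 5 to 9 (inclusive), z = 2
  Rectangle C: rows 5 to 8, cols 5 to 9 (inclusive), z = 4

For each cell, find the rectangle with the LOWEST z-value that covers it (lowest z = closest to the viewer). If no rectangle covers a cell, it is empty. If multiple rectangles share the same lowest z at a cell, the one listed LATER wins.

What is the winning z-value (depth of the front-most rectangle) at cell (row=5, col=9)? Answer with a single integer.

Answer: 2

Derivation:
Check cell (5,9):
  A: rows 3-4 cols 2-5 -> outside (row miss)
  B: rows 2-7 cols 5-9 z=2 -> covers; best now B (z=2)
  C: rows 5-8 cols 5-9 z=4 -> covers; best now B (z=2)
Winner: B at z=2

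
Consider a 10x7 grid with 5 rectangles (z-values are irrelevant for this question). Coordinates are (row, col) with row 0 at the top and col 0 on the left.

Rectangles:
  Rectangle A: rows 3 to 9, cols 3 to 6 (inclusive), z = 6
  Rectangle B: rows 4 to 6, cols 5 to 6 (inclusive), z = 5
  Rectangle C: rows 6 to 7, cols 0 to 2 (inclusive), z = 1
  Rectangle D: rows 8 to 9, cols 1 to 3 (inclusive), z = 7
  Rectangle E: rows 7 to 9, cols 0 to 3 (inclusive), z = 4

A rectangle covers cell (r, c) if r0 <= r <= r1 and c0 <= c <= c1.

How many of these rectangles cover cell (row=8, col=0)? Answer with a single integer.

Answer: 1

Derivation:
Check cell (8,0):
  A: rows 3-9 cols 3-6 -> outside (col miss)
  B: rows 4-6 cols 5-6 -> outside (row miss)
  C: rows 6-7 cols 0-2 -> outside (row miss)
  D: rows 8-9 cols 1-3 -> outside (col miss)
  E: rows 7-9 cols 0-3 -> covers
Count covering = 1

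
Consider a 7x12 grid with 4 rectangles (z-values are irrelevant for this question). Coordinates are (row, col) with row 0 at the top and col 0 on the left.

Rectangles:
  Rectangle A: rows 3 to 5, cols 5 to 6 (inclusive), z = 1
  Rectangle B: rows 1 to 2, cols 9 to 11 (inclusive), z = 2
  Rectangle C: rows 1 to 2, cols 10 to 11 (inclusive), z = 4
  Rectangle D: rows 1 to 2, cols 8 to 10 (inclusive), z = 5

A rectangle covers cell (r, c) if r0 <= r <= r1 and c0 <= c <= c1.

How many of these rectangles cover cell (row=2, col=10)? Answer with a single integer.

Answer: 3

Derivation:
Check cell (2,10):
  A: rows 3-5 cols 5-6 -> outside (row miss)
  B: rows 1-2 cols 9-11 -> covers
  C: rows 1-2 cols 10-11 -> covers
  D: rows 1-2 cols 8-10 -> covers
Count covering = 3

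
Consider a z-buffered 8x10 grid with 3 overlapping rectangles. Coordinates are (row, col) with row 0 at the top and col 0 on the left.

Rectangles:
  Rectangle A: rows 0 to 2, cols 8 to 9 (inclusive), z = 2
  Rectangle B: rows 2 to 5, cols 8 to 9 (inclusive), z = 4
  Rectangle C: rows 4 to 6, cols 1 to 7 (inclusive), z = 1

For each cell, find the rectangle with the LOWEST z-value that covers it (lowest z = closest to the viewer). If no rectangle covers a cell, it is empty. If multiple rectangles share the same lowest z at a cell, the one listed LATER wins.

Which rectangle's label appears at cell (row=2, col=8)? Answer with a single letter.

Check cell (2,8):
  A: rows 0-2 cols 8-9 z=2 -> covers; best now A (z=2)
  B: rows 2-5 cols 8-9 z=4 -> covers; best now A (z=2)
  C: rows 4-6 cols 1-7 -> outside (row miss)
Winner: A at z=2

Answer: A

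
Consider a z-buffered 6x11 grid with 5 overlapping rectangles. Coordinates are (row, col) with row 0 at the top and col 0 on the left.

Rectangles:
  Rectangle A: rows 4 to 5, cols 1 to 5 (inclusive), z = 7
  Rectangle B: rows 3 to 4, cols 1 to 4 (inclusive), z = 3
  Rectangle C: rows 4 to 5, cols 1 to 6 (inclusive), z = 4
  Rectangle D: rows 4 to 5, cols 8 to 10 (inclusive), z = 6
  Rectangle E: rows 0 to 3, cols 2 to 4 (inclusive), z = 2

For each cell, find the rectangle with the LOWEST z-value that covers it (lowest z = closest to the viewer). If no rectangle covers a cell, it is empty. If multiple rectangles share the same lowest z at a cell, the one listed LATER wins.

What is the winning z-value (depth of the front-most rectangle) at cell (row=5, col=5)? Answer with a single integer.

Answer: 4

Derivation:
Check cell (5,5):
  A: rows 4-5 cols 1-5 z=7 -> covers; best now A (z=7)
  B: rows 3-4 cols 1-4 -> outside (row miss)
  C: rows 4-5 cols 1-6 z=4 -> covers; best now C (z=4)
  D: rows 4-5 cols 8-10 -> outside (col miss)
  E: rows 0-3 cols 2-4 -> outside (row miss)
Winner: C at z=4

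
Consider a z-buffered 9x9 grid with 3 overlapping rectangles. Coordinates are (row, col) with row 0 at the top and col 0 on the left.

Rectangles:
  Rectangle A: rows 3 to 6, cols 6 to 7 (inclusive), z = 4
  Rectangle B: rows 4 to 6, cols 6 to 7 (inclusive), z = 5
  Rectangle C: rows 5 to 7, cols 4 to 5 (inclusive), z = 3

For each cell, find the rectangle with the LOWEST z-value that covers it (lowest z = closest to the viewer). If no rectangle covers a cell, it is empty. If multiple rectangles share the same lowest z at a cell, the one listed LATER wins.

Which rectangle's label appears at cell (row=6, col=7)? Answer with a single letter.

Answer: A

Derivation:
Check cell (6,7):
  A: rows 3-6 cols 6-7 z=4 -> covers; best now A (z=4)
  B: rows 4-6 cols 6-7 z=5 -> covers; best now A (z=4)
  C: rows 5-7 cols 4-5 -> outside (col miss)
Winner: A at z=4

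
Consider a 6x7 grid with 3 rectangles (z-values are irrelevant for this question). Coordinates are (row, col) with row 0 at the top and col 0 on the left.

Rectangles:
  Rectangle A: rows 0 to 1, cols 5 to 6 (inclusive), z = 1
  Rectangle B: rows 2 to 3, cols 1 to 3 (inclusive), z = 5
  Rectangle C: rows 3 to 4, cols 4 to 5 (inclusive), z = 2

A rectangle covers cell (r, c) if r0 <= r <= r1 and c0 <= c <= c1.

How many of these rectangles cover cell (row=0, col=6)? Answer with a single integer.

Answer: 1

Derivation:
Check cell (0,6):
  A: rows 0-1 cols 5-6 -> covers
  B: rows 2-3 cols 1-3 -> outside (row miss)
  C: rows 3-4 cols 4-5 -> outside (row miss)
Count covering = 1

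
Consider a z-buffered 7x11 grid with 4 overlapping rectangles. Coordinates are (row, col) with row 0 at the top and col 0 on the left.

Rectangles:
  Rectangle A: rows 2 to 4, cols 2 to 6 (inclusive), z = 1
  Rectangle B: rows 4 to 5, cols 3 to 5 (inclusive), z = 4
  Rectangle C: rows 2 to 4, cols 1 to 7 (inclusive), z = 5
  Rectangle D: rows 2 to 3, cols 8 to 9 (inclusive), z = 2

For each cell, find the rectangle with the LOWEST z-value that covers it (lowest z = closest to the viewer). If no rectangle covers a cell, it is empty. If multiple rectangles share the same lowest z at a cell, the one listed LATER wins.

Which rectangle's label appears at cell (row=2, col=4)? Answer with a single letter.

Check cell (2,4):
  A: rows 2-4 cols 2-6 z=1 -> covers; best now A (z=1)
  B: rows 4-5 cols 3-5 -> outside (row miss)
  C: rows 2-4 cols 1-7 z=5 -> covers; best now A (z=1)
  D: rows 2-3 cols 8-9 -> outside (col miss)
Winner: A at z=1

Answer: A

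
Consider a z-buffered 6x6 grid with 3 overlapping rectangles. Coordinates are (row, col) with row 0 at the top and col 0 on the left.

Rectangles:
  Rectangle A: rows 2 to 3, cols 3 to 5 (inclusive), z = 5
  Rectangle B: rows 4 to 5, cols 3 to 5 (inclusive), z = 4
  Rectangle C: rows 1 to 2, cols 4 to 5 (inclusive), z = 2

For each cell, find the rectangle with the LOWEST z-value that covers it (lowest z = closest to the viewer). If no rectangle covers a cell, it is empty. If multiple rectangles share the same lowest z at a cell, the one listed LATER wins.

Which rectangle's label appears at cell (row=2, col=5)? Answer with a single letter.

Check cell (2,5):
  A: rows 2-3 cols 3-5 z=5 -> covers; best now A (z=5)
  B: rows 4-5 cols 3-5 -> outside (row miss)
  C: rows 1-2 cols 4-5 z=2 -> covers; best now C (z=2)
Winner: C at z=2

Answer: C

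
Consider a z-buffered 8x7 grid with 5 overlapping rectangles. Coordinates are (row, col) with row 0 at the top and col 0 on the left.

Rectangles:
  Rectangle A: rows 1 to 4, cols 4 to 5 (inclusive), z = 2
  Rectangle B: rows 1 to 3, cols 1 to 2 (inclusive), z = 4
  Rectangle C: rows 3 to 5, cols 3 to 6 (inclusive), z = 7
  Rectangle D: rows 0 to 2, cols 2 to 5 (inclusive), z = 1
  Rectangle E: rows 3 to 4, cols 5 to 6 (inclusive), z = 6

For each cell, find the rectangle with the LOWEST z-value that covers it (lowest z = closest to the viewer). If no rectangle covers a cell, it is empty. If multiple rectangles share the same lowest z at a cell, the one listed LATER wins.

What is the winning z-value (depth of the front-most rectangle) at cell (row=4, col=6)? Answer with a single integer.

Answer: 6

Derivation:
Check cell (4,6):
  A: rows 1-4 cols 4-5 -> outside (col miss)
  B: rows 1-3 cols 1-2 -> outside (row miss)
  C: rows 3-5 cols 3-6 z=7 -> covers; best now C (z=7)
  D: rows 0-2 cols 2-5 -> outside (row miss)
  E: rows 3-4 cols 5-6 z=6 -> covers; best now E (z=6)
Winner: E at z=6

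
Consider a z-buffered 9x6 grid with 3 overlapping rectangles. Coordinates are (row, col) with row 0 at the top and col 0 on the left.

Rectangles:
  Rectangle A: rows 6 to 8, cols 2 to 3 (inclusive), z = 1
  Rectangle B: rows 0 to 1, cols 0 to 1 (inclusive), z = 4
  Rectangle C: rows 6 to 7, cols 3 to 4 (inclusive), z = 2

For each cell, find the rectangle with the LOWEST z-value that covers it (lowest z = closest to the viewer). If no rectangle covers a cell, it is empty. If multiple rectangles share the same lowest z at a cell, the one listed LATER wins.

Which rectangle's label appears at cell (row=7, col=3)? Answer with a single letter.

Answer: A

Derivation:
Check cell (7,3):
  A: rows 6-8 cols 2-3 z=1 -> covers; best now A (z=1)
  B: rows 0-1 cols 0-1 -> outside (row miss)
  C: rows 6-7 cols 3-4 z=2 -> covers; best now A (z=1)
Winner: A at z=1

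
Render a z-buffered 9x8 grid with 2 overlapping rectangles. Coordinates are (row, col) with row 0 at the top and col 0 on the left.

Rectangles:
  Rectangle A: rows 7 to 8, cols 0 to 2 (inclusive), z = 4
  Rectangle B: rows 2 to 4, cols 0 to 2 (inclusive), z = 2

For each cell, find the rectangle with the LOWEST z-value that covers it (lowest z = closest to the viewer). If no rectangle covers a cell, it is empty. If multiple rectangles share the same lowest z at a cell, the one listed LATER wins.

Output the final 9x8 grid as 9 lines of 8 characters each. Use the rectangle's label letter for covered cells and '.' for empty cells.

........
........
BBB.....
BBB.....
BBB.....
........
........
AAA.....
AAA.....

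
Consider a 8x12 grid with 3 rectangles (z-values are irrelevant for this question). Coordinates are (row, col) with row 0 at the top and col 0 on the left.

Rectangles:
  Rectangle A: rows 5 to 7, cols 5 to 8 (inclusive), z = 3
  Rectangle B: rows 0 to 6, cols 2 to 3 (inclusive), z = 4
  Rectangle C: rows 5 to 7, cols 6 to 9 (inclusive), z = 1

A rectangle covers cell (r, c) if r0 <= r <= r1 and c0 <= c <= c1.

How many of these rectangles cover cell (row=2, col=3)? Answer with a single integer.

Answer: 1

Derivation:
Check cell (2,3):
  A: rows 5-7 cols 5-8 -> outside (row miss)
  B: rows 0-6 cols 2-3 -> covers
  C: rows 5-7 cols 6-9 -> outside (row miss)
Count covering = 1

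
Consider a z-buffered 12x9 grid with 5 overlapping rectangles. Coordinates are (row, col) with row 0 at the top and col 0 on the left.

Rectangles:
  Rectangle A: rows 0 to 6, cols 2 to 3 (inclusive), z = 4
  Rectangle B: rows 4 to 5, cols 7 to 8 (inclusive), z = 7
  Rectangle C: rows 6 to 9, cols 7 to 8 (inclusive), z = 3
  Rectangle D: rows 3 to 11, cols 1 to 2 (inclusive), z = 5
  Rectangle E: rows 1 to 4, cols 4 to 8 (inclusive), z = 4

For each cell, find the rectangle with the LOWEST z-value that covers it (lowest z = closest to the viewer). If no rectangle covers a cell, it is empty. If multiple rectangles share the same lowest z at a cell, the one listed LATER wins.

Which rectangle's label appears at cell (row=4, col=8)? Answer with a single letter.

Answer: E

Derivation:
Check cell (4,8):
  A: rows 0-6 cols 2-3 -> outside (col miss)
  B: rows 4-5 cols 7-8 z=7 -> covers; best now B (z=7)
  C: rows 6-9 cols 7-8 -> outside (row miss)
  D: rows 3-11 cols 1-2 -> outside (col miss)
  E: rows 1-4 cols 4-8 z=4 -> covers; best now E (z=4)
Winner: E at z=4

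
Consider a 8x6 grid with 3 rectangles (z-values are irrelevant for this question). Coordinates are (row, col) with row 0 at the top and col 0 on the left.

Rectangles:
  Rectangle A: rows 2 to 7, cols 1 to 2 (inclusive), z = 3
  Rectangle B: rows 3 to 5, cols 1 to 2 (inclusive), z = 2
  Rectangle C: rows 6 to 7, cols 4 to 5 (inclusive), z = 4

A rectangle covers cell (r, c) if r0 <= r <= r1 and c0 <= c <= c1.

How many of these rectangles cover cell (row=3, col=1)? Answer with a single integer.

Answer: 2

Derivation:
Check cell (3,1):
  A: rows 2-7 cols 1-2 -> covers
  B: rows 3-5 cols 1-2 -> covers
  C: rows 6-7 cols 4-5 -> outside (row miss)
Count covering = 2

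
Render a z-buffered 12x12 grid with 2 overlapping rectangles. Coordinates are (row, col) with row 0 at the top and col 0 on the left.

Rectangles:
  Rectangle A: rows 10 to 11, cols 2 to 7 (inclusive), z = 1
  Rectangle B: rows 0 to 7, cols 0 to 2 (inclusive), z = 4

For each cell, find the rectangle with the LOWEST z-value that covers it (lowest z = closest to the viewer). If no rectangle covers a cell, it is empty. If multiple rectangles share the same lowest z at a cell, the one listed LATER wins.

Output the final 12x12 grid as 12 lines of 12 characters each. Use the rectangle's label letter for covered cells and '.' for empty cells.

BBB.........
BBB.........
BBB.........
BBB.........
BBB.........
BBB.........
BBB.........
BBB.........
............
............
..AAAAAA....
..AAAAAA....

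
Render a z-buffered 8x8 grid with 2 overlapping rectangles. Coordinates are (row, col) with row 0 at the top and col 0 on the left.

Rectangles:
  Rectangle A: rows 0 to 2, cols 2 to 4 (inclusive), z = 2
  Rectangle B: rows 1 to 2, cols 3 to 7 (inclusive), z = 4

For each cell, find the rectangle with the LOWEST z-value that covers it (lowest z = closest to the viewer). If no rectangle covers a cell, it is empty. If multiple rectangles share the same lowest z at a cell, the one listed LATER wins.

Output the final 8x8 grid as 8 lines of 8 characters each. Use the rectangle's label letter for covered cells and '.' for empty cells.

..AAA...
..AAABBB
..AAABBB
........
........
........
........
........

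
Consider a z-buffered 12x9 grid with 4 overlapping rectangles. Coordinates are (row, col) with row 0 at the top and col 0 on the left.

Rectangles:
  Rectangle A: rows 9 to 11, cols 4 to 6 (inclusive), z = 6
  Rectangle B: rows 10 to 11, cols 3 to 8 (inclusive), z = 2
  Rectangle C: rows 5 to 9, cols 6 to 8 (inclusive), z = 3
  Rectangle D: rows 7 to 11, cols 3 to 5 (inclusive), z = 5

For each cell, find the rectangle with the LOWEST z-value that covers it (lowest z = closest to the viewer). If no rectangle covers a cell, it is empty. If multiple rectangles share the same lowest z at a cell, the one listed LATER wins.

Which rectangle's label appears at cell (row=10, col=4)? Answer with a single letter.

Check cell (10,4):
  A: rows 9-11 cols 4-6 z=6 -> covers; best now A (z=6)
  B: rows 10-11 cols 3-8 z=2 -> covers; best now B (z=2)
  C: rows 5-9 cols 6-8 -> outside (row miss)
  D: rows 7-11 cols 3-5 z=5 -> covers; best now B (z=2)
Winner: B at z=2

Answer: B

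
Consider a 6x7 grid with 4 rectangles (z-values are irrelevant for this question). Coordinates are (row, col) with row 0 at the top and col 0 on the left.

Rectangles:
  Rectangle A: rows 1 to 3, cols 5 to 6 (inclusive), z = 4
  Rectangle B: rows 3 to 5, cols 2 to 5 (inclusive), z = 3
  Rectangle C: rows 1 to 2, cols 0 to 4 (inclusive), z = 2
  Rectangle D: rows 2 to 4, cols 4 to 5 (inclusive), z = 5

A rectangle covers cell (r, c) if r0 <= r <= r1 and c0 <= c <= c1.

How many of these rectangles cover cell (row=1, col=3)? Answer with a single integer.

Check cell (1,3):
  A: rows 1-3 cols 5-6 -> outside (col miss)
  B: rows 3-5 cols 2-5 -> outside (row miss)
  C: rows 1-2 cols 0-4 -> covers
  D: rows 2-4 cols 4-5 -> outside (row miss)
Count covering = 1

Answer: 1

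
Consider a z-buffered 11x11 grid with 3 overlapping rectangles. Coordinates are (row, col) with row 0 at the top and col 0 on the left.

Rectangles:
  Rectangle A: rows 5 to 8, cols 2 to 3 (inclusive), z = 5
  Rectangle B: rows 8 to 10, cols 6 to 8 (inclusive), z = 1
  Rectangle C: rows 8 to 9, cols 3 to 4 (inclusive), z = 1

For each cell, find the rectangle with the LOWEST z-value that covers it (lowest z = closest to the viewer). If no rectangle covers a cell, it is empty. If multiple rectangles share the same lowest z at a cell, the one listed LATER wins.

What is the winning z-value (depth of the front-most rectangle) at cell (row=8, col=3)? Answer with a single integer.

Check cell (8,3):
  A: rows 5-8 cols 2-3 z=5 -> covers; best now A (z=5)
  B: rows 8-10 cols 6-8 -> outside (col miss)
  C: rows 8-9 cols 3-4 z=1 -> covers; best now C (z=1)
Winner: C at z=1

Answer: 1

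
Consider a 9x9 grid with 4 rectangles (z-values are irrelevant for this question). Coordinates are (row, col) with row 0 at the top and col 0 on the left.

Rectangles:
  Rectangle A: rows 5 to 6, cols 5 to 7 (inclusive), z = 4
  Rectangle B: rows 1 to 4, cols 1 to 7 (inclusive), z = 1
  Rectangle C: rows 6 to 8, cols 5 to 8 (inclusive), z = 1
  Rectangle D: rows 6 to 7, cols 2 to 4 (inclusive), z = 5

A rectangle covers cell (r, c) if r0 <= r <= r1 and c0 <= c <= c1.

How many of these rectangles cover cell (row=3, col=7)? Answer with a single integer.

Check cell (3,7):
  A: rows 5-6 cols 5-7 -> outside (row miss)
  B: rows 1-4 cols 1-7 -> covers
  C: rows 6-8 cols 5-8 -> outside (row miss)
  D: rows 6-7 cols 2-4 -> outside (row miss)
Count covering = 1

Answer: 1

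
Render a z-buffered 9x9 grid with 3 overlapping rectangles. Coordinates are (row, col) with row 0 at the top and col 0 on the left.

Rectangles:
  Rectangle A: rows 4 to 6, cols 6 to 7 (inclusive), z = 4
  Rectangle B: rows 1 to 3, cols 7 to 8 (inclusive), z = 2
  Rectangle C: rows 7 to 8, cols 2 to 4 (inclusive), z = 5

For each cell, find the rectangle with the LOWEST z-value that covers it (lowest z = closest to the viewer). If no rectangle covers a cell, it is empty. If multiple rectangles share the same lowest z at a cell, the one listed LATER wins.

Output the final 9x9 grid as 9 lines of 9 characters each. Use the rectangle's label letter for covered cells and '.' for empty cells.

.........
.......BB
.......BB
.......BB
......AA.
......AA.
......AA.
..CCC....
..CCC....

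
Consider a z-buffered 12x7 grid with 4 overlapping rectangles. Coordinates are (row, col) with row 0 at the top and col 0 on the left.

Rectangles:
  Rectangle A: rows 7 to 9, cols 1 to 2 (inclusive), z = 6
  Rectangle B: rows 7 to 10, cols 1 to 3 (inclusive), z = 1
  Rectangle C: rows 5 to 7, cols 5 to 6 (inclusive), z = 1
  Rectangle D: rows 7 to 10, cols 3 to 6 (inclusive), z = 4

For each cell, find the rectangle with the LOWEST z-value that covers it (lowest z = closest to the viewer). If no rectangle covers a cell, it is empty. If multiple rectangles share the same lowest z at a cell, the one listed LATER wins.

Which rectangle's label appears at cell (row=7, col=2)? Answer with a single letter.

Check cell (7,2):
  A: rows 7-9 cols 1-2 z=6 -> covers; best now A (z=6)
  B: rows 7-10 cols 1-3 z=1 -> covers; best now B (z=1)
  C: rows 5-7 cols 5-6 -> outside (col miss)
  D: rows 7-10 cols 3-6 -> outside (col miss)
Winner: B at z=1

Answer: B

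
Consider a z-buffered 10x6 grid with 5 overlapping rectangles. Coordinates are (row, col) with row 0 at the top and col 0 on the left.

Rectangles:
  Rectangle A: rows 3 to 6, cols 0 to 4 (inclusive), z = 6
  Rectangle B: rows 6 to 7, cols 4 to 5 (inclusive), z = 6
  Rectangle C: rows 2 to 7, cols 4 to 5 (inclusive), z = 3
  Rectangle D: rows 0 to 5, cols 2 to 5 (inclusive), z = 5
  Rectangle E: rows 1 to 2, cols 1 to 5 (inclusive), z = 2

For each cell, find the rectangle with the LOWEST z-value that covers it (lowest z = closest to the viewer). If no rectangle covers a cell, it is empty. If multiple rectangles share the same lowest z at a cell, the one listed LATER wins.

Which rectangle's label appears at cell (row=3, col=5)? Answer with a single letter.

Check cell (3,5):
  A: rows 3-6 cols 0-4 -> outside (col miss)
  B: rows 6-7 cols 4-5 -> outside (row miss)
  C: rows 2-7 cols 4-5 z=3 -> covers; best now C (z=3)
  D: rows 0-5 cols 2-5 z=5 -> covers; best now C (z=3)
  E: rows 1-2 cols 1-5 -> outside (row miss)
Winner: C at z=3

Answer: C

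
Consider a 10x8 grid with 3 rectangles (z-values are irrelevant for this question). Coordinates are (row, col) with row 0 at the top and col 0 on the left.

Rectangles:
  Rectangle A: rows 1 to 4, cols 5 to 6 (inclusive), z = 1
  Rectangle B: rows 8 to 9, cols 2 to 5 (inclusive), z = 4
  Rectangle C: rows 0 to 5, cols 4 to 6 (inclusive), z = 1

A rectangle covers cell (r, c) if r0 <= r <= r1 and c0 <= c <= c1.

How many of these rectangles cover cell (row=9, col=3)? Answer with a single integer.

Answer: 1

Derivation:
Check cell (9,3):
  A: rows 1-4 cols 5-6 -> outside (row miss)
  B: rows 8-9 cols 2-5 -> covers
  C: rows 0-5 cols 4-6 -> outside (row miss)
Count covering = 1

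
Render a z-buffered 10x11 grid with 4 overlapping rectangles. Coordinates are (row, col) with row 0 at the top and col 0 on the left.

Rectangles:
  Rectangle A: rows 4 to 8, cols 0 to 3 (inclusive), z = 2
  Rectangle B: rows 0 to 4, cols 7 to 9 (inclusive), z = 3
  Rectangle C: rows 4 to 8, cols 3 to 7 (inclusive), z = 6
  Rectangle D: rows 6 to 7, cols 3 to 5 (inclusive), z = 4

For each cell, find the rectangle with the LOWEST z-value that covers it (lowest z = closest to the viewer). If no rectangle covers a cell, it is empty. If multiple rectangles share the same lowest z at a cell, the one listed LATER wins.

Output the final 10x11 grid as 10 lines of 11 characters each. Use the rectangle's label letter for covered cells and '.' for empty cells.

.......BBB.
.......BBB.
.......BBB.
.......BBB.
AAAACCCBBB.
AAAACCCC...
AAAADDCC...
AAAADDCC...
AAAACCCC...
...........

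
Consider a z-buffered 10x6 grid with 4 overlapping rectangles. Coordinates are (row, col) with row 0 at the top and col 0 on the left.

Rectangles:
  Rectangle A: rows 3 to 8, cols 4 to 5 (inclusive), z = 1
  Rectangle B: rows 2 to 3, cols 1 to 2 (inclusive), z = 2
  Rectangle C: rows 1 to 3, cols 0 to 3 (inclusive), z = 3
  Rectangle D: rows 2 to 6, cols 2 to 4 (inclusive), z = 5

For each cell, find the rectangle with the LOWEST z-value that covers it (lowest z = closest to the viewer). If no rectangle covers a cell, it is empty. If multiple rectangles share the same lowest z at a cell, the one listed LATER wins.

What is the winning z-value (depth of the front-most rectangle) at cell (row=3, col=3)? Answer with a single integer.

Answer: 3

Derivation:
Check cell (3,3):
  A: rows 3-8 cols 4-5 -> outside (col miss)
  B: rows 2-3 cols 1-2 -> outside (col miss)
  C: rows 1-3 cols 0-3 z=3 -> covers; best now C (z=3)
  D: rows 2-6 cols 2-4 z=5 -> covers; best now C (z=3)
Winner: C at z=3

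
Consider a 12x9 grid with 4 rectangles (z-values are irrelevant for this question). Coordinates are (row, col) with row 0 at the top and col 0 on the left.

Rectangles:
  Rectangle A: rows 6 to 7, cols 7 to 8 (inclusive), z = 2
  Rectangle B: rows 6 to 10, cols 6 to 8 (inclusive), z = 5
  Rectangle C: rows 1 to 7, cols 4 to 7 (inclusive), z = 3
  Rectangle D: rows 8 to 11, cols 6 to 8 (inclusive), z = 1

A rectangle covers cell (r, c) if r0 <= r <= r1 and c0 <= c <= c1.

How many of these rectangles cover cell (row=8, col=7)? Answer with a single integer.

Check cell (8,7):
  A: rows 6-7 cols 7-8 -> outside (row miss)
  B: rows 6-10 cols 6-8 -> covers
  C: rows 1-7 cols 4-7 -> outside (row miss)
  D: rows 8-11 cols 6-8 -> covers
Count covering = 2

Answer: 2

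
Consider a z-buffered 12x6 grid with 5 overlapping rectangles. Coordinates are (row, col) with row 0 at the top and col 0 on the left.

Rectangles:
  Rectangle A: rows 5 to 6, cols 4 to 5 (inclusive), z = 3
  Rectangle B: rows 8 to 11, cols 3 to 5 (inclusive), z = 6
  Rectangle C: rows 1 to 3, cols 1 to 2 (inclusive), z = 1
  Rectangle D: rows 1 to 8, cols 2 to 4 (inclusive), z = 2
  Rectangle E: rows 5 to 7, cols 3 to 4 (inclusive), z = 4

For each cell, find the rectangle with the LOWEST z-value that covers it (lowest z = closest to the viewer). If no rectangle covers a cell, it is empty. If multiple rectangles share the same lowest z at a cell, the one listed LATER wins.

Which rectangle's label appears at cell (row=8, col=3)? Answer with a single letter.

Answer: D

Derivation:
Check cell (8,3):
  A: rows 5-6 cols 4-5 -> outside (row miss)
  B: rows 8-11 cols 3-5 z=6 -> covers; best now B (z=6)
  C: rows 1-3 cols 1-2 -> outside (row miss)
  D: rows 1-8 cols 2-4 z=2 -> covers; best now D (z=2)
  E: rows 5-7 cols 3-4 -> outside (row miss)
Winner: D at z=2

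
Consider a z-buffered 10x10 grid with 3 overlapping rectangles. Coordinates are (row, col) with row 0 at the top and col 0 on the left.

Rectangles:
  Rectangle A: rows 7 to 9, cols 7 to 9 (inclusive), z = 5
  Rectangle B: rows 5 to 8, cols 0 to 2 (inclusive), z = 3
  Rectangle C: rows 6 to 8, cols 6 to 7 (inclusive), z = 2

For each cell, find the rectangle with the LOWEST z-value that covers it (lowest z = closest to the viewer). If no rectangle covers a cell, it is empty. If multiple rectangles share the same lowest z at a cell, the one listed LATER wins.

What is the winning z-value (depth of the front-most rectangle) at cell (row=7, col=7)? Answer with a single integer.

Answer: 2

Derivation:
Check cell (7,7):
  A: rows 7-9 cols 7-9 z=5 -> covers; best now A (z=5)
  B: rows 5-8 cols 0-2 -> outside (col miss)
  C: rows 6-8 cols 6-7 z=2 -> covers; best now C (z=2)
Winner: C at z=2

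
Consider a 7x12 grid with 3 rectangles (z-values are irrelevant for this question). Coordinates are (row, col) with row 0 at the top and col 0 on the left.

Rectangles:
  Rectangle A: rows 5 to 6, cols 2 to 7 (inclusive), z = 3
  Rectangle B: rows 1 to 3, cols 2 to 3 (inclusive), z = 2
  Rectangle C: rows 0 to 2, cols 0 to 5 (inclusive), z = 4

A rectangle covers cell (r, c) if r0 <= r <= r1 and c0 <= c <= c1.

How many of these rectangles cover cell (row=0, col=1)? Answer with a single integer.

Answer: 1

Derivation:
Check cell (0,1):
  A: rows 5-6 cols 2-7 -> outside (row miss)
  B: rows 1-3 cols 2-3 -> outside (row miss)
  C: rows 0-2 cols 0-5 -> covers
Count covering = 1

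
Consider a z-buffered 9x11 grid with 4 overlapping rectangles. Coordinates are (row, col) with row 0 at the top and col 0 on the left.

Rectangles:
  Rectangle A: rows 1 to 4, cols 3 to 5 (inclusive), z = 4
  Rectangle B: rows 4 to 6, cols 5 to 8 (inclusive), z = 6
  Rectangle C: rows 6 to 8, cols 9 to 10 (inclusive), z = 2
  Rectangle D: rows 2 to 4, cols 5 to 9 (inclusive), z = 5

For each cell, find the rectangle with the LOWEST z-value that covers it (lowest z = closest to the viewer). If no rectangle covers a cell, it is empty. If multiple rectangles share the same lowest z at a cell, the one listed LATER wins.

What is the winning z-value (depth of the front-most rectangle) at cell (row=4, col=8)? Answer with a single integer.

Check cell (4,8):
  A: rows 1-4 cols 3-5 -> outside (col miss)
  B: rows 4-6 cols 5-8 z=6 -> covers; best now B (z=6)
  C: rows 6-8 cols 9-10 -> outside (row miss)
  D: rows 2-4 cols 5-9 z=5 -> covers; best now D (z=5)
Winner: D at z=5

Answer: 5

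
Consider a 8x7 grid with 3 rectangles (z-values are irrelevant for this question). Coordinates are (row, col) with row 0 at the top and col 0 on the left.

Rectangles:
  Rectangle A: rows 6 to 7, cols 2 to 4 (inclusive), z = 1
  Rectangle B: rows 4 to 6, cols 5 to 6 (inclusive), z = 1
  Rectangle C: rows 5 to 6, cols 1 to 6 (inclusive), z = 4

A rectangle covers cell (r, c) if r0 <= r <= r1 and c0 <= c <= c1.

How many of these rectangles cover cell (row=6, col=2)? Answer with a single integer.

Check cell (6,2):
  A: rows 6-7 cols 2-4 -> covers
  B: rows 4-6 cols 5-6 -> outside (col miss)
  C: rows 5-6 cols 1-6 -> covers
Count covering = 2

Answer: 2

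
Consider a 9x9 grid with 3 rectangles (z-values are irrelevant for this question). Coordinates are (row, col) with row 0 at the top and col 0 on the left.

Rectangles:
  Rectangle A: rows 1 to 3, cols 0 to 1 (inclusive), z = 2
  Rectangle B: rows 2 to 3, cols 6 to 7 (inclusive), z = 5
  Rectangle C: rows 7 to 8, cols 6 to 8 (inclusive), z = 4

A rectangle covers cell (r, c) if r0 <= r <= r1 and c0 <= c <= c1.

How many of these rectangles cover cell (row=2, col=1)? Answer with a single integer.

Check cell (2,1):
  A: rows 1-3 cols 0-1 -> covers
  B: rows 2-3 cols 6-7 -> outside (col miss)
  C: rows 7-8 cols 6-8 -> outside (row miss)
Count covering = 1

Answer: 1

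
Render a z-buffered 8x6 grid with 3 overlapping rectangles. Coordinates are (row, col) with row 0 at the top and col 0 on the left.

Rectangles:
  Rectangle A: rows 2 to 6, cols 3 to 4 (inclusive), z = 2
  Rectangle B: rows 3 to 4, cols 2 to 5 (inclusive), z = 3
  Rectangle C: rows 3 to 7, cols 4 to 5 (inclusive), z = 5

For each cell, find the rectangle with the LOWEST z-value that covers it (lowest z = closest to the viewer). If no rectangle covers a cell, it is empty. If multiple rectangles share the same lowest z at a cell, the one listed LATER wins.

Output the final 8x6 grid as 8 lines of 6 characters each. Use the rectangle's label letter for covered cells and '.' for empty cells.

......
......
...AA.
..BAAB
..BAAB
...AAC
...AAC
....CC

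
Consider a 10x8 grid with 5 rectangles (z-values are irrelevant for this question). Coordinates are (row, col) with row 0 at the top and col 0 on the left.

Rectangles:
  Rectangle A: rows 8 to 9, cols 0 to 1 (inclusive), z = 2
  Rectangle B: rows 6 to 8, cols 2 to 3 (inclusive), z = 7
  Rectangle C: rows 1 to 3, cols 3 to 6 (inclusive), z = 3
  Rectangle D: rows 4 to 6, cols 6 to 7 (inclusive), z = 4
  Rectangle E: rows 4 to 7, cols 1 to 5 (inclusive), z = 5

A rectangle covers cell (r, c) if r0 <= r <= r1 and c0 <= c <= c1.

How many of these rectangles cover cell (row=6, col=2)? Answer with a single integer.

Check cell (6,2):
  A: rows 8-9 cols 0-1 -> outside (row miss)
  B: rows 6-8 cols 2-3 -> covers
  C: rows 1-3 cols 3-6 -> outside (row miss)
  D: rows 4-6 cols 6-7 -> outside (col miss)
  E: rows 4-7 cols 1-5 -> covers
Count covering = 2

Answer: 2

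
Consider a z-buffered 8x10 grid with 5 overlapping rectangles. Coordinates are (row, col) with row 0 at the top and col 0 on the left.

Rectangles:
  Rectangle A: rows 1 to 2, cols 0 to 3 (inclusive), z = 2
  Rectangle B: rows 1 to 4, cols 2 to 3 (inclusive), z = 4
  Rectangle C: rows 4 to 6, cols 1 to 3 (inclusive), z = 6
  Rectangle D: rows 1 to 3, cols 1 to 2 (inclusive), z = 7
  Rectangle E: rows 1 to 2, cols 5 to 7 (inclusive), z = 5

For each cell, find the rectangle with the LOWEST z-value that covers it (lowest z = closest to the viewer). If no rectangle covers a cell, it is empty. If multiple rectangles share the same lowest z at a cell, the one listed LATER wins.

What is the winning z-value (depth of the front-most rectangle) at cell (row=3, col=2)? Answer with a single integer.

Check cell (3,2):
  A: rows 1-2 cols 0-3 -> outside (row miss)
  B: rows 1-4 cols 2-3 z=4 -> covers; best now B (z=4)
  C: rows 4-6 cols 1-3 -> outside (row miss)
  D: rows 1-3 cols 1-2 z=7 -> covers; best now B (z=4)
  E: rows 1-2 cols 5-7 -> outside (row miss)
Winner: B at z=4

Answer: 4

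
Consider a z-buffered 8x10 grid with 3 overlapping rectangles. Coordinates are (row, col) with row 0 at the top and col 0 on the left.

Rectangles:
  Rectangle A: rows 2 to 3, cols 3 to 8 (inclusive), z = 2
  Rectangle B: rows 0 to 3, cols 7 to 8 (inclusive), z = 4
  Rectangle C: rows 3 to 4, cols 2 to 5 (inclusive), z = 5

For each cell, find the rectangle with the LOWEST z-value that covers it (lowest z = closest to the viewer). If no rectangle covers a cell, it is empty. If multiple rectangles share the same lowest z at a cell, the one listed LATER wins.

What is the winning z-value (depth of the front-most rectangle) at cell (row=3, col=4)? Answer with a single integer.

Answer: 2

Derivation:
Check cell (3,4):
  A: rows 2-3 cols 3-8 z=2 -> covers; best now A (z=2)
  B: rows 0-3 cols 7-8 -> outside (col miss)
  C: rows 3-4 cols 2-5 z=5 -> covers; best now A (z=2)
Winner: A at z=2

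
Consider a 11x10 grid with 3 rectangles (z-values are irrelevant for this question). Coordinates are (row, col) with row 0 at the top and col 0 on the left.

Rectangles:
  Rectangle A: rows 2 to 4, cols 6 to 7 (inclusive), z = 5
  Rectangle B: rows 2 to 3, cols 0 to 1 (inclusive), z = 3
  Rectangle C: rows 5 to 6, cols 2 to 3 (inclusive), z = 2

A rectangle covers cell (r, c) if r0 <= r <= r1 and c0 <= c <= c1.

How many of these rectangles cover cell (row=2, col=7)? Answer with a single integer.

Answer: 1

Derivation:
Check cell (2,7):
  A: rows 2-4 cols 6-7 -> covers
  B: rows 2-3 cols 0-1 -> outside (col miss)
  C: rows 5-6 cols 2-3 -> outside (row miss)
Count covering = 1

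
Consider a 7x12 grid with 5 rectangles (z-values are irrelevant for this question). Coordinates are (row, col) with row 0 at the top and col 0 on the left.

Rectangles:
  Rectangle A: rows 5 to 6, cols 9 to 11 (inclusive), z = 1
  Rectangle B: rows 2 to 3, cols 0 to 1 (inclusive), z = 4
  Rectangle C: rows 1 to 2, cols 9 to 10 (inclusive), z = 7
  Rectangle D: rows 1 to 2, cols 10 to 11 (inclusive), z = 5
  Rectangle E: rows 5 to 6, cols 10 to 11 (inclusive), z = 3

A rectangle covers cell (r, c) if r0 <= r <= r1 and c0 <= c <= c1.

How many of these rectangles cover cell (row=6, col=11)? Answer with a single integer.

Answer: 2

Derivation:
Check cell (6,11):
  A: rows 5-6 cols 9-11 -> covers
  B: rows 2-3 cols 0-1 -> outside (row miss)
  C: rows 1-2 cols 9-10 -> outside (row miss)
  D: rows 1-2 cols 10-11 -> outside (row miss)
  E: rows 5-6 cols 10-11 -> covers
Count covering = 2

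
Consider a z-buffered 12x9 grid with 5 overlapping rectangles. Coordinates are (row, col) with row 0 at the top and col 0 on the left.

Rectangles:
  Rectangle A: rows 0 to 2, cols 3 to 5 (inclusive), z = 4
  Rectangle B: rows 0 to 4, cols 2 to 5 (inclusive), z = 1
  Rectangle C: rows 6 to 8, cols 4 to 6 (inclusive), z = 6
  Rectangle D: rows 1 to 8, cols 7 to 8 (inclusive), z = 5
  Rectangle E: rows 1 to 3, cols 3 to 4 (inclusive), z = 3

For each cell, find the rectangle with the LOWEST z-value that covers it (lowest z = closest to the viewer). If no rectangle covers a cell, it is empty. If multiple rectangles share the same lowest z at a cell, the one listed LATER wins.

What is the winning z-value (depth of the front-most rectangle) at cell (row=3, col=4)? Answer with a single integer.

Answer: 1

Derivation:
Check cell (3,4):
  A: rows 0-2 cols 3-5 -> outside (row miss)
  B: rows 0-4 cols 2-5 z=1 -> covers; best now B (z=1)
  C: rows 6-8 cols 4-6 -> outside (row miss)
  D: rows 1-8 cols 7-8 -> outside (col miss)
  E: rows 1-3 cols 3-4 z=3 -> covers; best now B (z=1)
Winner: B at z=1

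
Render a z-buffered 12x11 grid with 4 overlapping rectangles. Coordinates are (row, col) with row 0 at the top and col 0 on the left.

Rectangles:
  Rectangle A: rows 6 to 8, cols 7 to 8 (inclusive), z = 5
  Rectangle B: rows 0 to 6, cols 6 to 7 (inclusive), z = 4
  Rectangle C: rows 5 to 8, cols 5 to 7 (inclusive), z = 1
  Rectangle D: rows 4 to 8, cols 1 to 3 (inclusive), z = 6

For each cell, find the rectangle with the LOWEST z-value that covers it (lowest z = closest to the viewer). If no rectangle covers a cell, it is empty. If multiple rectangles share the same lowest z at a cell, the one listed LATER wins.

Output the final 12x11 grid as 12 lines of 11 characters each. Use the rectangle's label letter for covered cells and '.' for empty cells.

......BB...
......BB...
......BB...
......BB...
.DDD..BB...
.DDD.CCC...
.DDD.CCCA..
.DDD.CCCA..
.DDD.CCCA..
...........
...........
...........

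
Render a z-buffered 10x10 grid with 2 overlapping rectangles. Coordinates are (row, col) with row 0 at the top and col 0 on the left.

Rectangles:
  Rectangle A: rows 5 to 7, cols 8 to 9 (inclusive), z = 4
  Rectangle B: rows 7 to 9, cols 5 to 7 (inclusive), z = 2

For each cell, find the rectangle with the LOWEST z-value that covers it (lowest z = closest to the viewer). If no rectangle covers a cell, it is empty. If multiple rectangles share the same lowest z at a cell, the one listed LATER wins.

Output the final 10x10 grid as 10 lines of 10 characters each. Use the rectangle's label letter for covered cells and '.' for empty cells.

..........
..........
..........
..........
..........
........AA
........AA
.....BBBAA
.....BBB..
.....BBB..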